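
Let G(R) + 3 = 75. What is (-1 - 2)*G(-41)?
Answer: -216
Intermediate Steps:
G(R) = 72 (G(R) = -3 + 75 = 72)
(-1 - 2)*G(-41) = (-1 - 2)*72 = -3*72 = -216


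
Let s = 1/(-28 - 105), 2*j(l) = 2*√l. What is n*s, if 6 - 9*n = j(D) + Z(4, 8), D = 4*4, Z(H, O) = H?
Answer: 2/1197 ≈ 0.0016708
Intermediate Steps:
D = 16
j(l) = √l (j(l) = (2*√l)/2 = √l)
s = -1/133 (s = 1/(-133) = -1/133 ≈ -0.0075188)
n = -2/9 (n = ⅔ - (√16 + 4)/9 = ⅔ - (4 + 4)/9 = ⅔ - ⅑*8 = ⅔ - 8/9 = -2/9 ≈ -0.22222)
n*s = -2/9*(-1/133) = 2/1197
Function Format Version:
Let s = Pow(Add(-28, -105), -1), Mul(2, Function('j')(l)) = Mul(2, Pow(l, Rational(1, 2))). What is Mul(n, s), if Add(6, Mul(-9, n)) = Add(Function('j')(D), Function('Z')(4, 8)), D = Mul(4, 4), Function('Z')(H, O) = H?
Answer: Rational(2, 1197) ≈ 0.0016708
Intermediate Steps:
D = 16
Function('j')(l) = Pow(l, Rational(1, 2)) (Function('j')(l) = Mul(Rational(1, 2), Mul(2, Pow(l, Rational(1, 2)))) = Pow(l, Rational(1, 2)))
s = Rational(-1, 133) (s = Pow(-133, -1) = Rational(-1, 133) ≈ -0.0075188)
n = Rational(-2, 9) (n = Add(Rational(2, 3), Mul(Rational(-1, 9), Add(Pow(16, Rational(1, 2)), 4))) = Add(Rational(2, 3), Mul(Rational(-1, 9), Add(4, 4))) = Add(Rational(2, 3), Mul(Rational(-1, 9), 8)) = Add(Rational(2, 3), Rational(-8, 9)) = Rational(-2, 9) ≈ -0.22222)
Mul(n, s) = Mul(Rational(-2, 9), Rational(-1, 133)) = Rational(2, 1197)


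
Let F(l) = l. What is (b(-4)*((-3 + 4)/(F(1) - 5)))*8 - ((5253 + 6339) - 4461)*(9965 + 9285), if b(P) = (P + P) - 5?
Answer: -137271724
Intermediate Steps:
b(P) = -5 + 2*P (b(P) = 2*P - 5 = -5 + 2*P)
(b(-4)*((-3 + 4)/(F(1) - 5)))*8 - ((5253 + 6339) - 4461)*(9965 + 9285) = ((-5 + 2*(-4))*((-3 + 4)/(1 - 5)))*8 - ((5253 + 6339) - 4461)*(9965 + 9285) = ((-5 - 8)*(1/(-4)))*8 - (11592 - 4461)*19250 = -13*(-1)/4*8 - 7131*19250 = -13*(-1/4)*8 - 1*137271750 = (13/4)*8 - 137271750 = 26 - 137271750 = -137271724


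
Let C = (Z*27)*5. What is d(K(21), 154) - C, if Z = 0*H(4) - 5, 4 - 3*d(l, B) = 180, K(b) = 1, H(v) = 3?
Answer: 1849/3 ≈ 616.33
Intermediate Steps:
d(l, B) = -176/3 (d(l, B) = 4/3 - 1/3*180 = 4/3 - 60 = -176/3)
Z = -5 (Z = 0*3 - 5 = 0 - 5 = -5)
C = -675 (C = -5*27*5 = -135*5 = -675)
d(K(21), 154) - C = -176/3 - 1*(-675) = -176/3 + 675 = 1849/3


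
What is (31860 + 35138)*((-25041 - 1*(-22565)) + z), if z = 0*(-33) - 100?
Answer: -172586848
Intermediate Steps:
z = -100 (z = 0 - 100 = -100)
(31860 + 35138)*((-25041 - 1*(-22565)) + z) = (31860 + 35138)*((-25041 - 1*(-22565)) - 100) = 66998*((-25041 + 22565) - 100) = 66998*(-2476 - 100) = 66998*(-2576) = -172586848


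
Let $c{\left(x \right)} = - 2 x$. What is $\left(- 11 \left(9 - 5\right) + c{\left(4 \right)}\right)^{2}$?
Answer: $2704$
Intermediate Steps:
$\left(- 11 \left(9 - 5\right) + c{\left(4 \right)}\right)^{2} = \left(- 11 \left(9 - 5\right) - 8\right)^{2} = \left(\left(-11\right) 4 - 8\right)^{2} = \left(-44 - 8\right)^{2} = \left(-52\right)^{2} = 2704$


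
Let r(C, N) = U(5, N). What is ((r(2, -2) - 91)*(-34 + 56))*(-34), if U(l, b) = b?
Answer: 69564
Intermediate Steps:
r(C, N) = N
((r(2, -2) - 91)*(-34 + 56))*(-34) = ((-2 - 91)*(-34 + 56))*(-34) = -93*22*(-34) = -2046*(-34) = 69564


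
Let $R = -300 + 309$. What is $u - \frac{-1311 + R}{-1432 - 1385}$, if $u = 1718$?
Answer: $\frac{1612768}{939} \approx 1717.5$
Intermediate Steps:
$R = 9$
$u - \frac{-1311 + R}{-1432 - 1385} = 1718 - \frac{-1311 + 9}{-1432 - 1385} = 1718 - - \frac{1302}{-2817} = 1718 - \left(-1302\right) \left(- \frac{1}{2817}\right) = 1718 - \frac{434}{939} = \frac{1612768}{939}$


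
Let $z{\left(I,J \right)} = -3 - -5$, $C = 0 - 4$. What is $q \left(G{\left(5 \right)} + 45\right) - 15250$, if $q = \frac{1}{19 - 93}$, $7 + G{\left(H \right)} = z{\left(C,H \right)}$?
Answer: $- \frac{564270}{37} \approx -15251.0$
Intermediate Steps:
$C = -4$
$z{\left(I,J \right)} = 2$ ($z{\left(I,J \right)} = -3 + 5 = 2$)
$G{\left(H \right)} = -5$ ($G{\left(H \right)} = -7 + 2 = -5$)
$q = - \frac{1}{74}$ ($q = \frac{1}{-74} = - \frac{1}{74} \approx -0.013514$)
$q \left(G{\left(5 \right)} + 45\right) - 15250 = - \frac{-5 + 45}{74} - 15250 = \left(- \frac{1}{74}\right) 40 - 15250 = - \frac{20}{37} - 15250 = - \frac{564270}{37}$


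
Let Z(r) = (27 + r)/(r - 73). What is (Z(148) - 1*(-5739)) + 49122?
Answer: 164590/3 ≈ 54863.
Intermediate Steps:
Z(r) = (27 + r)/(-73 + r)
(Z(148) - 1*(-5739)) + 49122 = ((27 + 148)/(-73 + 148) - 1*(-5739)) + 49122 = (175/75 + 5739) + 49122 = ((1/75)*175 + 5739) + 49122 = (7/3 + 5739) + 49122 = 17224/3 + 49122 = 164590/3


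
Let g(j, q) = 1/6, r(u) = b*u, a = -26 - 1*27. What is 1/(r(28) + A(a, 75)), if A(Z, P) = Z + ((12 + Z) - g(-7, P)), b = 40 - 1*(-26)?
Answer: 6/10523 ≈ 0.00057018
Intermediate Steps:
b = 66 (b = 40 + 26 = 66)
a = -53 (a = -26 - 27 = -53)
r(u) = 66*u
g(j, q) = ⅙
A(Z, P) = 71/6 + 2*Z (A(Z, P) = Z + ((12 + Z) - 1*⅙) = Z + ((12 + Z) - ⅙) = Z + (71/6 + Z) = 71/6 + 2*Z)
1/(r(28) + A(a, 75)) = 1/(66*28 + (71/6 + 2*(-53))) = 1/(1848 + (71/6 - 106)) = 1/(1848 - 565/6) = 1/(10523/6) = 6/10523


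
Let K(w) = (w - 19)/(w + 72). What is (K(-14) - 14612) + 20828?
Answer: 360495/58 ≈ 6215.4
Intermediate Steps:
K(w) = (-19 + w)/(72 + w)
(K(-14) - 14612) + 20828 = ((-19 - 14)/(72 - 14) - 14612) + 20828 = (-33/58 - 14612) + 20828 = -847529/58 + 20828 = 360495/58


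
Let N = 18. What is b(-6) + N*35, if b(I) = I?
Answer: 624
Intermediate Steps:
b(-6) + N*35 = -6 + 18*35 = -6 + 630 = 624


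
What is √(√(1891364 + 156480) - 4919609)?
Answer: √(-4919609 + 2*√511961) ≈ 2217.7*I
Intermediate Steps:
√(√(1891364 + 156480) - 4919609) = √(√2047844 - 4919609) = √(2*√511961 - 4919609) = √(-4919609 + 2*√511961)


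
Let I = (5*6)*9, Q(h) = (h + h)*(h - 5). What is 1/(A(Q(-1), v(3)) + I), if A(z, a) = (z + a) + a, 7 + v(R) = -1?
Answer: 1/266 ≈ 0.0037594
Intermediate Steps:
v(R) = -8 (v(R) = -7 - 1 = -8)
Q(h) = 2*h*(-5 + h) (Q(h) = (2*h)*(-5 + h) = 2*h*(-5 + h))
A(z, a) = z + 2*a (A(z, a) = (a + z) + a = z + 2*a)
I = 270 (I = 30*9 = 270)
1/(A(Q(-1), v(3)) + I) = 1/((2*(-1)*(-5 - 1) + 2*(-8)) + 270) = 1/((2*(-1)*(-6) - 16) + 270) = 1/((12 - 16) + 270) = 1/(-4 + 270) = 1/266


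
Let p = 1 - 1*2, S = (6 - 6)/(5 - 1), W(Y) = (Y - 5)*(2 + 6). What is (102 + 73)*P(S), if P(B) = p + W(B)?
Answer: -7175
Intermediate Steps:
W(Y) = -40 + 8*Y (W(Y) = (-5 + Y)*8 = -40 + 8*Y)
S = 0 (S = 0/4 = 0*(¼) = 0)
p = -1 (p = 1 - 2 = -1)
P(B) = -41 + 8*B (P(B) = -1 + (-40 + 8*B) = -41 + 8*B)
(102 + 73)*P(S) = (102 + 73)*(-41 + 8*0) = 175*(-41 + 0) = 175*(-41) = -7175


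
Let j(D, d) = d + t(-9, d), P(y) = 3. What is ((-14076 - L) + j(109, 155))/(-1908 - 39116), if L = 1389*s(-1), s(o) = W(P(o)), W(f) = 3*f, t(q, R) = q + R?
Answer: 6569/10256 ≈ 0.64050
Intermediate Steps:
t(q, R) = R + q
s(o) = 9 (s(o) = 3*3 = 9)
j(D, d) = -9 + 2*d (j(D, d) = d + (d - 9) = d + (-9 + d) = -9 + 2*d)
L = 12501 (L = 1389*9 = 12501)
((-14076 - L) + j(109, 155))/(-1908 - 39116) = ((-14076 - 1*12501) + (-9 + 2*155))/(-1908 - 39116) = ((-14076 - 12501) + (-9 + 310))/(-41024) = (-26577 + 301)*(-1/41024) = -26276*(-1/41024) = 6569/10256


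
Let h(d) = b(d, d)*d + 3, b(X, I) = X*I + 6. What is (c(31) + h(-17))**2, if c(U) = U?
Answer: 24810361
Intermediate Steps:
b(X, I) = 6 + I*X (b(X, I) = I*X + 6 = 6 + I*X)
h(d) = 3 + d*(6 + d**2) (h(d) = (6 + d*d)*d + 3 = (6 + d**2)*d + 3 = d*(6 + d**2) + 3 = 3 + d*(6 + d**2))
(c(31) + h(-17))**2 = (31 + (3 - 17*(6 + (-17)**2)))**2 = (31 + (3 - 17*(6 + 289)))**2 = (31 + (3 - 17*295))**2 = (31 + (3 - 5015))**2 = (31 - 5012)**2 = (-4981)**2 = 24810361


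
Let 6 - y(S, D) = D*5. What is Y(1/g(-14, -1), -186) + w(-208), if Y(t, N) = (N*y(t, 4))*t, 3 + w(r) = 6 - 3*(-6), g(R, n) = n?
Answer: -2583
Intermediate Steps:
y(S, D) = 6 - 5*D (y(S, D) = 6 - D*5 = 6 - 5*D)
w(r) = 21 (w(r) = -3 + (6 - 3*(-6)) = -3 + (6 + 18) = -3 + 24 = 21)
Y(t, N) = -14*N*t (Y(t, N) = (N*(6 - 5*4))*t = (N*(6 - 20))*t = (N*(-14))*t = (-14*N)*t = -14*N*t)
Y(1/g(-14, -1), -186) + w(-208) = -14*(-186)/(-1) + 21 = -14*(-186)*(-1) + 21 = -2604 + 21 = -2583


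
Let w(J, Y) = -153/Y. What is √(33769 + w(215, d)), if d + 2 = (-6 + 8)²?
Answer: √134770/2 ≈ 183.56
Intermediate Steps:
d = 2 (d = -2 + (-6 + 8)² = -2 + 2² = -2 + 4 = 2)
√(33769 + w(215, d)) = √(33769 - 153/2) = √(67385/2) = √134770/2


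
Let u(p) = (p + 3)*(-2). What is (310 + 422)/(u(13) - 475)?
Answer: -244/169 ≈ -1.4438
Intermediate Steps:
u(p) = -6 - 2*p (u(p) = (3 + p)*(-2) = -6 - 2*p)
(310 + 422)/(u(13) - 475) = (310 + 422)/((-6 - 2*13) - 475) = 732/((-6 - 26) - 475) = 732/(-32 - 475) = 732/(-507) = 732*(-1/507) = -244/169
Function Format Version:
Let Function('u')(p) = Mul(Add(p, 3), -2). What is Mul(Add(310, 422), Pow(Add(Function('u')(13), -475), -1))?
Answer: Rational(-244, 169) ≈ -1.4438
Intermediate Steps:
Function('u')(p) = Add(-6, Mul(-2, p)) (Function('u')(p) = Mul(Add(3, p), -2) = Add(-6, Mul(-2, p)))
Mul(Add(310, 422), Pow(Add(Function('u')(13), -475), -1)) = Mul(Add(310, 422), Pow(Add(Add(-6, Mul(-2, 13)), -475), -1)) = Mul(732, Pow(Add(Add(-6, -26), -475), -1)) = Mul(732, Pow(Add(-32, -475), -1)) = Mul(732, Pow(-507, -1)) = Mul(732, Rational(-1, 507)) = Rational(-244, 169)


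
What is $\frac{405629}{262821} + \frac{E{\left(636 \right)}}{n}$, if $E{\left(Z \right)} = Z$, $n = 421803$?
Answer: $\frac{19029187027}{12317631807} \approx 1.5449$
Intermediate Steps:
$\frac{405629}{262821} + \frac{E{\left(636 \right)}}{n} = \frac{405629}{262821} + \frac{636}{421803} = 405629 \cdot \frac{1}{262821} + 636 \cdot \frac{1}{421803} = \frac{405629}{262821} + \frac{212}{140601} = \frac{19029187027}{12317631807}$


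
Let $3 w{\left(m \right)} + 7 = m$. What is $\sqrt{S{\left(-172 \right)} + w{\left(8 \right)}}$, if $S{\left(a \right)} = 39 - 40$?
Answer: $\frac{i \sqrt{6}}{3} \approx 0.8165 i$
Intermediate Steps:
$w{\left(m \right)} = - \frac{7}{3} + \frac{m}{3}$
$S{\left(a \right)} = -1$ ($S{\left(a \right)} = 39 - 40 = -1$)
$\sqrt{S{\left(-172 \right)} + w{\left(8 \right)}} = \sqrt{-1 + \left(- \frac{7}{3} + \frac{1}{3} \cdot 8\right)} = \sqrt{-1 + \left(- \frac{7}{3} + \frac{8}{3}\right)} = \sqrt{-1 + \frac{1}{3}} = \sqrt{- \frac{2}{3}} = \frac{i \sqrt{6}}{3}$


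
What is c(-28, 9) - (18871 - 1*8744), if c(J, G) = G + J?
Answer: -10146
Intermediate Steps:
c(-28, 9) - (18871 - 1*8744) = (9 - 28) - (18871 - 1*8744) = -19 - (18871 - 8744) = -19 - 1*10127 = -19 - 10127 = -10146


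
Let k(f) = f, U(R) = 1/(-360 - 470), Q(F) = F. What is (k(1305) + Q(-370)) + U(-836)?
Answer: 776049/830 ≈ 935.00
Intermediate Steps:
U(R) = -1/830 (U(R) = 1/(-830) = -1/830)
(k(1305) + Q(-370)) + U(-836) = (1305 - 370) - 1/830 = 935 - 1/830 = 776049/830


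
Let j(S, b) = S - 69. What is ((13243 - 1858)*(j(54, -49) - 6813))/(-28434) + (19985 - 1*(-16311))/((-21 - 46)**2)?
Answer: 58332074314/21273371 ≈ 2742.0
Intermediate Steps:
j(S, b) = -69 + S
((13243 - 1858)*(j(54, -49) - 6813))/(-28434) + (19985 - 1*(-16311))/((-21 - 46)**2) = ((13243 - 1858)*((-69 + 54) - 6813))/(-28434) + (19985 - 1*(-16311))/((-21 - 46)**2) = (11385*(-15 - 6813))*(-1/28434) + (19985 + 16311)/((-67)**2) = (11385*(-6828))*(-1/28434) + 36296/4489 = -77736780*(-1/28434) + 36296*(1/4489) = 12956130/4739 + 36296/4489 = 58332074314/21273371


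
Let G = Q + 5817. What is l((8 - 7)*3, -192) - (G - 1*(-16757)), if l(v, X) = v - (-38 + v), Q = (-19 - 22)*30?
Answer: -21306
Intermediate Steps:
Q = -1230 (Q = -41*30 = -1230)
G = 4587 (G = -1230 + 5817 = 4587)
l(v, X) = 38 (l(v, X) = v + (38 - v) = 38)
l((8 - 7)*3, -192) - (G - 1*(-16757)) = 38 - (4587 - 1*(-16757)) = 38 - (4587 + 16757) = 38 - 1*21344 = 38 - 21344 = -21306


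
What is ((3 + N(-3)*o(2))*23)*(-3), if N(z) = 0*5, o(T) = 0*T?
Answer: -207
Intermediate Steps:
o(T) = 0
N(z) = 0
((3 + N(-3)*o(2))*23)*(-3) = ((3 + 0*0)*23)*(-3) = ((3 + 0)*23)*(-3) = (3*23)*(-3) = 69*(-3) = -207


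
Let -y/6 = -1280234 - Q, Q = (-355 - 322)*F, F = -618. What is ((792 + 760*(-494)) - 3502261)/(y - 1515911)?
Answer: -3876909/8675809 ≈ -0.44686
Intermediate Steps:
Q = 418386 (Q = (-355 - 322)*(-618) = -677*(-618) = 418386)
y = 10191720 (y = -6*(-1280234 - 1*418386) = -6*(-1280234 - 418386) = -6*(-1698620) = 10191720)
((792 + 760*(-494)) - 3502261)/(y - 1515911) = ((792 + 760*(-494)) - 3502261)/(10191720 - 1515911) = ((792 - 375440) - 3502261)/8675809 = (-374648 - 3502261)*(1/8675809) = -3876909*1/8675809 = -3876909/8675809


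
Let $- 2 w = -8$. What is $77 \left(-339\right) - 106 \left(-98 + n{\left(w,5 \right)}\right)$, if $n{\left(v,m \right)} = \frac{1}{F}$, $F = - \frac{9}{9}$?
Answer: $-15609$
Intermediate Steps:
$F = -1$ ($F = \left(-9\right) \frac{1}{9} = -1$)
$w = 4$ ($w = \left(- \frac{1}{2}\right) \left(-8\right) = 4$)
$n{\left(v,m \right)} = -1$ ($n{\left(v,m \right)} = \frac{1}{-1} = -1$)
$77 \left(-339\right) - 106 \left(-98 + n{\left(w,5 \right)}\right) = 77 \left(-339\right) - 106 \left(-98 - 1\right) = -26103 - 106 \left(-99\right) = -26103 - -10494 = -26103 + 10494 = -15609$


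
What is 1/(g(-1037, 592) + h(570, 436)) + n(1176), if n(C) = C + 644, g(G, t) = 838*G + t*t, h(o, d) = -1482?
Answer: 946443679/520024 ≈ 1820.0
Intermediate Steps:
g(G, t) = t**2 + 838*G (g(G, t) = 838*G + t**2 = t**2 + 838*G)
n(C) = 644 + C
1/(g(-1037, 592) + h(570, 436)) + n(1176) = 1/((592**2 + 838*(-1037)) - 1482) + (644 + 1176) = 1/((350464 - 869006) - 1482) + 1820 = 1/(-518542 - 1482) + 1820 = 1/(-520024) + 1820 = -1/520024 + 1820 = 946443679/520024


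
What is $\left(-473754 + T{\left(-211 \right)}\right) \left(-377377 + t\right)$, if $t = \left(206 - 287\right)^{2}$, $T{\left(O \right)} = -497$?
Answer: $175859858816$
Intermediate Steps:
$t = 6561$ ($t = \left(-81\right)^{2} = 6561$)
$\left(-473754 + T{\left(-211 \right)}\right) \left(-377377 + t\right) = \left(-473754 - 497\right) \left(-377377 + 6561\right) = \left(-474251\right) \left(-370816\right) = 175859858816$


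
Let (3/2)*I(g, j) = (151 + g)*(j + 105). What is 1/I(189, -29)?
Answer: 3/51680 ≈ 5.8050e-5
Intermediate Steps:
I(g, j) = 2*(105 + j)*(151 + g)/3 (I(g, j) = 2*((151 + g)*(j + 105))/3 = 2*((151 + g)*(105 + j))/3 = 2*((105 + j)*(151 + g))/3 = 2*(105 + j)*(151 + g)/3)
1/I(189, -29) = 1/(10570 + 70*189 + (302/3)*(-29) + (⅔)*189*(-29)) = 1/(10570 + 13230 - 8758/3 - 3654) = 1/(51680/3) = 3/51680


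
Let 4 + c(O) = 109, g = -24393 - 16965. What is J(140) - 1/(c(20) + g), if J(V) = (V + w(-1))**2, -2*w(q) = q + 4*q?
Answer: 3350774929/165012 ≈ 20306.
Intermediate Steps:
w(q) = -5*q/2 (w(q) = -(q + 4*q)/2 = -5*q/2)
g = -41358
c(O) = 105 (c(O) = -4 + 109 = 105)
J(V) = (5/2 + V)**2 (J(V) = (V - 5/2*(-1))**2 = (V + 5/2)**2 = (5/2 + V)**2)
J(140) - 1/(c(20) + g) = (5 + 2*140)**2/4 - 1/(105 - 41358) = (5 + 280)**2/4 - 1/(-41253) = (1/4)*285**2 - 1*(-1/41253) = (1/4)*81225 + 1/41253 = 81225/4 + 1/41253 = 3350774929/165012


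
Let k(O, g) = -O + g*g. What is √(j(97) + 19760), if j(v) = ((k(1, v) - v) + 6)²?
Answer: 9*√1071929 ≈ 9318.1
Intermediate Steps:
k(O, g) = g² - O (k(O, g) = -O + g² = g² - O)
j(v) = (5 + v² - v)² (j(v) = (((v² - 1*1) - v) + 6)² = (((v² - 1) - v) + 6)² = (((-1 + v²) - v) + 6)² = ((-1 + v² - v) + 6)² = (5 + v² - v)²)
√(j(97) + 19760) = √((5 + 97² - 1*97)² + 19760) = √((5 + 9409 - 97)² + 19760) = √(9317² + 19760) = √(86806489 + 19760) = √86826249 = 9*√1071929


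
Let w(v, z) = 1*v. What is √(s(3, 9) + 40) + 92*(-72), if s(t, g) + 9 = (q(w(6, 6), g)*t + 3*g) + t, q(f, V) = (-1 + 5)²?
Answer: -6624 + √109 ≈ -6613.6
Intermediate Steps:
w(v, z) = v
q(f, V) = 16 (q(f, V) = 4² = 16)
s(t, g) = -9 + 3*g + 17*t (s(t, g) = -9 + ((16*t + 3*g) + t) = -9 + ((3*g + 16*t) + t) = -9 + (3*g + 17*t) = -9 + 3*g + 17*t)
√(s(3, 9) + 40) + 92*(-72) = √((-9 + 3*9 + 17*3) + 40) + 92*(-72) = √((-9 + 27 + 51) + 40) - 6624 = √(69 + 40) - 6624 = √109 - 6624 = -6624 + √109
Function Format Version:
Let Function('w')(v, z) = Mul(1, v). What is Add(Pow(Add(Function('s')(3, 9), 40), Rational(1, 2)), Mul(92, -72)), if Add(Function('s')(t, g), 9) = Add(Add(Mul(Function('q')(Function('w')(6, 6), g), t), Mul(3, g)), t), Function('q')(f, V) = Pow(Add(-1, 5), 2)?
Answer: Add(-6624, Pow(109, Rational(1, 2))) ≈ -6613.6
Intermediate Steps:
Function('w')(v, z) = v
Function('q')(f, V) = 16 (Function('q')(f, V) = Pow(4, 2) = 16)
Function('s')(t, g) = Add(-9, Mul(3, g), Mul(17, t)) (Function('s')(t, g) = Add(-9, Add(Add(Mul(16, t), Mul(3, g)), t)) = Add(-9, Add(Add(Mul(3, g), Mul(16, t)), t)) = Add(-9, Add(Mul(3, g), Mul(17, t))) = Add(-9, Mul(3, g), Mul(17, t)))
Add(Pow(Add(Function('s')(3, 9), 40), Rational(1, 2)), Mul(92, -72)) = Add(Pow(Add(Add(-9, Mul(3, 9), Mul(17, 3)), 40), Rational(1, 2)), Mul(92, -72)) = Add(Pow(Add(Add(-9, 27, 51), 40), Rational(1, 2)), -6624) = Add(Pow(Add(69, 40), Rational(1, 2)), -6624) = Add(Pow(109, Rational(1, 2)), -6624) = Add(-6624, Pow(109, Rational(1, 2)))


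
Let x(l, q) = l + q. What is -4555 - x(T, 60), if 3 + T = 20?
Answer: -4632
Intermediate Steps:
T = 17 (T = -3 + 20 = 17)
-4555 - x(T, 60) = -4555 - (17 + 60) = -4555 - 1*77 = -4555 - 77 = -4632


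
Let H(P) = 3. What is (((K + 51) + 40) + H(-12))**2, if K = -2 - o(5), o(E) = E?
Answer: 7569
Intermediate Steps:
K = -7 (K = -2 - 1*5 = -2 - 5 = -7)
(((K + 51) + 40) + H(-12))**2 = (((-7 + 51) + 40) + 3)**2 = ((44 + 40) + 3)**2 = (84 + 3)**2 = 87**2 = 7569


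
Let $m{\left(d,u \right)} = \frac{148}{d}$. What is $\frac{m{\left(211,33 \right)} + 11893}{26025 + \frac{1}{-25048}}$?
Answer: $\frac{62859734408}{137545455989} \approx 0.45701$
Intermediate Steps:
$\frac{m{\left(211,33 \right)} + 11893}{26025 + \frac{1}{-25048}} = \frac{\frac{148}{211} + 11893}{26025 + \frac{1}{-25048}} = \frac{148 \cdot \frac{1}{211} + 11893}{26025 - \frac{1}{25048}} = \frac{\frac{148}{211} + 11893}{\frac{651874199}{25048}} = \frac{2509571}{211} \cdot \frac{25048}{651874199} = \frac{62859734408}{137545455989}$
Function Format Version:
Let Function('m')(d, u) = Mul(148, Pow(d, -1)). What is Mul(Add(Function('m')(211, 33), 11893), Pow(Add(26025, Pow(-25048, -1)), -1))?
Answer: Rational(62859734408, 137545455989) ≈ 0.45701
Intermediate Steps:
Mul(Add(Function('m')(211, 33), 11893), Pow(Add(26025, Pow(-25048, -1)), -1)) = Mul(Add(Mul(148, Pow(211, -1)), 11893), Pow(Add(26025, Pow(-25048, -1)), -1)) = Mul(Add(Mul(148, Rational(1, 211)), 11893), Pow(Add(26025, Rational(-1, 25048)), -1)) = Mul(Add(Rational(148, 211), 11893), Pow(Rational(651874199, 25048), -1)) = Mul(Rational(2509571, 211), Rational(25048, 651874199)) = Rational(62859734408, 137545455989)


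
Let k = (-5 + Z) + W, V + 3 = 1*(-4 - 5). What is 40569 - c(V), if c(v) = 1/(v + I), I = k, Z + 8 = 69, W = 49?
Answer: 3772916/93 ≈ 40569.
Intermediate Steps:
V = -12 (V = -3 + 1*(-4 - 5) = -3 + 1*(-9) = -3 - 9 = -12)
Z = 61 (Z = -8 + 69 = 61)
k = 105 (k = (-5 + 61) + 49 = 56 + 49 = 105)
I = 105
c(v) = 1/(105 + v) (c(v) = 1/(v + 105) = 1/(105 + v))
40569 - c(V) = 40569 - 1/(105 - 12) = 40569 - 1/93 = 3772916/93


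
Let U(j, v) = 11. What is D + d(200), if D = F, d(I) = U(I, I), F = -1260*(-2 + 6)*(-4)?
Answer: 20171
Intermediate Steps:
F = 20160 (F = -5040*(-4) = -1260*(-16) = 20160)
d(I) = 11
D = 20160
D + d(200) = 20160 + 11 = 20171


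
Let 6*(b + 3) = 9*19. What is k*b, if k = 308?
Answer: 7854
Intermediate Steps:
b = 51/2 (b = -3 + (9*19)/6 = -3 + (1/6)*171 = -3 + 57/2 = 51/2 ≈ 25.500)
k*b = 308*(51/2) = 7854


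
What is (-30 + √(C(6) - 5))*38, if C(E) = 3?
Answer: -1140 + 38*I*√2 ≈ -1140.0 + 53.74*I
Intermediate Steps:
(-30 + √(C(6) - 5))*38 = (-30 + √(3 - 5))*38 = (-30 + √(-2))*38 = (-30 + I*√2)*38 = -1140 + 38*I*√2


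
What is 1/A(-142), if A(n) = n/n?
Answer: 1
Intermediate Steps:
A(n) = 1
1/A(-142) = 1/1 = 1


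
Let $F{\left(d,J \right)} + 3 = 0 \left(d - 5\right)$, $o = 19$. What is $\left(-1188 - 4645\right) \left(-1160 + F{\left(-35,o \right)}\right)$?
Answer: $6783779$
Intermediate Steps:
$F{\left(d,J \right)} = -3$ ($F{\left(d,J \right)} = -3 + 0 \left(d - 5\right) = -3 + 0 \left(-5 + d\right) = -3 + 0 = -3$)
$\left(-1188 - 4645\right) \left(-1160 + F{\left(-35,o \right)}\right) = \left(-1188 - 4645\right) \left(-1160 - 3\right) = \left(-5833\right) \left(-1163\right) = 6783779$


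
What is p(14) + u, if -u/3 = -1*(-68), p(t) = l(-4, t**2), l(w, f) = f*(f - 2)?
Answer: 37820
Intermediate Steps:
l(w, f) = f*(-2 + f)
p(t) = t**2*(-2 + t**2)
u = -204 (u = -(-3)*(-68) = -3*68 = -204)
p(14) + u = 14**2*(-2 + 14**2) - 204 = 196*(-2 + 196) - 204 = 196*194 - 204 = 38024 - 204 = 37820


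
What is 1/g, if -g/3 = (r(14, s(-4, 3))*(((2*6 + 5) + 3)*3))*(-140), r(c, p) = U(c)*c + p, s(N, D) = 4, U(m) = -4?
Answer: -1/1310400 ≈ -7.6313e-7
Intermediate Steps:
r(c, p) = p - 4*c (r(c, p) = -4*c + p = p - 4*c)
g = -1310400 (g = -3*(4 - 4*14)*(((2*6 + 5) + 3)*3)*(-140) = -3*(4 - 56)*(((12 + 5) + 3)*3)*(-140) = -3*(-52*(17 + 3)*3)*(-140) = -3*(-1040*3)*(-140) = -3*(-52*60)*(-140) = -(-9360)*(-140) = -3*436800 = -1310400)
1/g = 1/(-1310400) = -1/1310400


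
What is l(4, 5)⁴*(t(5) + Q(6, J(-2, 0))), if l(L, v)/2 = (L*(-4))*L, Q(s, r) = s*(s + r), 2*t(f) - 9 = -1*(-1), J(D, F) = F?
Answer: 11005853696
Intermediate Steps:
t(f) = 5 (t(f) = 9/2 + (-1*(-1))/2 = 9/2 + (½)*1 = 9/2 + ½ = 5)
Q(s, r) = s*(r + s)
l(L, v) = -8*L² (l(L, v) = 2*((L*(-4))*L) = 2*((-4*L)*L) = 2*(-4*L²) = -8*L²)
l(4, 5)⁴*(t(5) + Q(6, J(-2, 0))) = (-8*4²)⁴*(5 + 6*(0 + 6)) = (-8*16)⁴*(5 + 6*6) = (-128)⁴*(5 + 36) = 268435456*41 = 11005853696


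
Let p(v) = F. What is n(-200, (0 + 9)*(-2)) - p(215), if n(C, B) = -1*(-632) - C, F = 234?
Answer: 598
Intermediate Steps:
p(v) = 234
n(C, B) = 632 - C
n(-200, (0 + 9)*(-2)) - p(215) = (632 - 1*(-200)) - 1*234 = (632 + 200) - 234 = 832 - 234 = 598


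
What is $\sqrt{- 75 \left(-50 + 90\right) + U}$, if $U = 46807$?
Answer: $\sqrt{43807} \approx 209.3$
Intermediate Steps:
$\sqrt{- 75 \left(-50 + 90\right) + U} = \sqrt{- 75 \left(-50 + 90\right) + 46807} = \sqrt{\left(-75\right) 40 + 46807} = \sqrt{-3000 + 46807} = \sqrt{43807}$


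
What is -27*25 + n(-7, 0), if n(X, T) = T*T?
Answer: -675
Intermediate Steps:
n(X, T) = T²
-27*25 + n(-7, 0) = -27*25 + 0² = -675 + 0 = -675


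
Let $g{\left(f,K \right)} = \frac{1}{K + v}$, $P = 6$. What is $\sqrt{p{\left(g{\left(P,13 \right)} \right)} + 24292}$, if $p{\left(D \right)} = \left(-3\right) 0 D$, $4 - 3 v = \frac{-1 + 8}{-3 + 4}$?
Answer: $2 \sqrt{6073} \approx 155.86$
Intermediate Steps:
$v = -1$ ($v = \frac{4}{3} - \frac{\left(-1 + 8\right) \frac{1}{-3 + 4}}{3} = \frac{4}{3} - \frac{7 \cdot 1^{-1}}{3} = \frac{4}{3} - \frac{7 \cdot 1}{3} = \frac{4}{3} - \frac{7}{3} = -1$)
$g{\left(f,K \right)} = \frac{1}{-1 + K}$ ($g{\left(f,K \right)} = \frac{1}{K - 1} = \frac{1}{-1 + K}$)
$p{\left(D \right)} = 0$ ($p{\left(D \right)} = 0 D = 0$)
$\sqrt{p{\left(g{\left(P,13 \right)} \right)} + 24292} = \sqrt{0 + 24292} = \sqrt{24292} = 2 \sqrt{6073}$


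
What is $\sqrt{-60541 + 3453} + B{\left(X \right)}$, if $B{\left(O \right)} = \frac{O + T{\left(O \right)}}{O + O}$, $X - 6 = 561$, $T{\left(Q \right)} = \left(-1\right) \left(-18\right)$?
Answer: $\frac{65}{126} + 16 i \sqrt{223} \approx 0.51587 + 238.93 i$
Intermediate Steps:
$T{\left(Q \right)} = 18$
$X = 567$ ($X = 6 + 561 = 567$)
$B{\left(O \right)} = \frac{18 + O}{2 O}$ ($B{\left(O \right)} = \frac{O + 18}{O + O} = \frac{18 + O}{2 O}$)
$\sqrt{-60541 + 3453} + B{\left(X \right)} = \sqrt{-60541 + 3453} + \frac{18 + 567}{2 \cdot 567} = \sqrt{-57088} + \frac{1}{2} \cdot \frac{1}{567} \cdot 585 = 16 i \sqrt{223} + \frac{65}{126} = \frac{65}{126} + 16 i \sqrt{223}$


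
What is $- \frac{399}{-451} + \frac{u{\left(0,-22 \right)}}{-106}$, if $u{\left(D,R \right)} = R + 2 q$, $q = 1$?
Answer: $\frac{25657}{23903} \approx 1.0734$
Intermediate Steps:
$u{\left(D,R \right)} = 2 + R$ ($u{\left(D,R \right)} = R + 2 \cdot 1 = R + 2 = 2 + R$)
$- \frac{399}{-451} + \frac{u{\left(0,-22 \right)}}{-106} = - \frac{399}{-451} + \frac{2 - 22}{-106} = \left(-399\right) \left(- \frac{1}{451}\right) - - \frac{10}{53} = \frac{399}{451} + \frac{10}{53} = \frac{25657}{23903}$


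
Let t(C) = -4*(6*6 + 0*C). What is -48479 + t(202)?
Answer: -48623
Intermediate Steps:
t(C) = -144 (t(C) = -4*(36 + 0) = -4*36 = -144)
-48479 + t(202) = -48479 - 144 = -48623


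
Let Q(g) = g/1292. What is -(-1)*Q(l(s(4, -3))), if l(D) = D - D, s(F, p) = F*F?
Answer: 0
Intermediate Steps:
s(F, p) = F²
l(D) = 0
Q(g) = g/1292 (Q(g) = g*(1/1292) = g/1292)
-(-1)*Q(l(s(4, -3))) = -(-1)*(1/1292)*0 = -(-1)*0 = -1*0 = 0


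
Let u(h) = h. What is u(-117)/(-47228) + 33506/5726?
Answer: 791545655/135213764 ≈ 5.8540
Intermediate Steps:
u(-117)/(-47228) + 33506/5726 = -117/(-47228) + 33506/5726 = -117*(-1/47228) + 33506*(1/5726) = 117/47228 + 16753/2863 = 791545655/135213764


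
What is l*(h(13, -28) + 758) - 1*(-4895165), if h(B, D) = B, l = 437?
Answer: 5232092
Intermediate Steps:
l*(h(13, -28) + 758) - 1*(-4895165) = 437*(13 + 758) - 1*(-4895165) = 437*771 + 4895165 = 336927 + 4895165 = 5232092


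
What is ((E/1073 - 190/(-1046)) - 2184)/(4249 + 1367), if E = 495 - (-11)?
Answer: -45379569/116725232 ≈ -0.38877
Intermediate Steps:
E = 506 (E = 495 - 1*(-11) = 495 + 11 = 506)
((E/1073 - 190/(-1046)) - 2184)/(4249 + 1367) = ((506/1073 - 190/(-1046)) - 2184)/(4249 + 1367) = ((506*(1/1073) - 190*(-1/1046)) - 2184)/5616 = ((506/1073 + 95/523) - 2184)*(1/5616) = (366573/561179 - 2184)*(1/5616) = -1225248363/561179*1/5616 = -45379569/116725232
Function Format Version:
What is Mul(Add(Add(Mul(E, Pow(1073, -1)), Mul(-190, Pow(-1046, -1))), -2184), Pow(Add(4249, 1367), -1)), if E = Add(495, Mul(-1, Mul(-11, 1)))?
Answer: Rational(-45379569, 116725232) ≈ -0.38877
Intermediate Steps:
E = 506 (E = Add(495, Mul(-1, -11)) = Add(495, 11) = 506)
Mul(Add(Add(Mul(E, Pow(1073, -1)), Mul(-190, Pow(-1046, -1))), -2184), Pow(Add(4249, 1367), -1)) = Mul(Add(Add(Mul(506, Pow(1073, -1)), Mul(-190, Pow(-1046, -1))), -2184), Pow(Add(4249, 1367), -1)) = Mul(Add(Add(Mul(506, Rational(1, 1073)), Mul(-190, Rational(-1, 1046))), -2184), Pow(5616, -1)) = Mul(Add(Add(Rational(506, 1073), Rational(95, 523)), -2184), Rational(1, 5616)) = Mul(Add(Rational(366573, 561179), -2184), Rational(1, 5616)) = Mul(Rational(-1225248363, 561179), Rational(1, 5616)) = Rational(-45379569, 116725232)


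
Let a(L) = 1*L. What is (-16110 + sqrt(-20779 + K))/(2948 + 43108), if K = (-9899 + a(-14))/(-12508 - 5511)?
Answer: -2685/7676 + I*sqrt(1686609428718)/414941532 ≈ -0.34979 + 0.0031298*I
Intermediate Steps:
a(L) = L
K = 9913/18019 (K = (-9899 - 14)/(-12508 - 5511) = -9913/(-18019) = -9913*(-1/18019) = 9913/18019 ≈ 0.55014)
(-16110 + sqrt(-20779 + K))/(2948 + 43108) = (-16110 + sqrt(-20779 + 9913/18019))/(2948 + 43108) = (-16110 + sqrt(-374406888/18019))/46056 = (-16110 + 2*I*sqrt(1686609428718)/18019)*(1/46056) = -2685/7676 + I*sqrt(1686609428718)/414941532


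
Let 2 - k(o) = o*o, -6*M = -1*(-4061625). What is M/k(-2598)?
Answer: 1353875/13499204 ≈ 0.10029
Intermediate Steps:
M = -1353875/2 (M = -(-1)*(-4061625)/6 = -⅙*4061625 = -1353875/2 ≈ -6.7694e+5)
k(o) = 2 - o² (k(o) = 2 - o*o = 2 - o²)
M/k(-2598) = -1353875/(2*(2 - 1*(-2598)²)) = -1353875/(2*(2 - 1*6749604)) = -1353875/(2*(2 - 6749604)) = -1353875/2/(-6749602) = -1353875/2*(-1/6749602) = 1353875/13499204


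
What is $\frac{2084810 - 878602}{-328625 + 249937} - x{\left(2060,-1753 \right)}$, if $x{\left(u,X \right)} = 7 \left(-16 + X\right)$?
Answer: $\frac{30412103}{2459} \approx 12368.0$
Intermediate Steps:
$x{\left(u,X \right)} = -112 + 7 X$
$\frac{2084810 - 878602}{-328625 + 249937} - x{\left(2060,-1753 \right)} = \frac{2084810 - 878602}{-328625 + 249937} - \left(-112 + 7 \left(-1753\right)\right) = \frac{1206208}{-78688} - \left(-112 - 12271\right) = 1206208 \left(- \frac{1}{78688}\right) - -12383 = - \frac{37694}{2459} + 12383 = \frac{30412103}{2459}$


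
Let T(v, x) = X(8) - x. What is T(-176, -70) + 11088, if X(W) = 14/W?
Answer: 44639/4 ≈ 11160.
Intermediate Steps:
T(v, x) = 7/4 - x (T(v, x) = 14/8 - x = 14*(⅛) - x = 7/4 - x)
T(-176, -70) + 11088 = (7/4 - 1*(-70)) + 11088 = (7/4 + 70) + 11088 = 287/4 + 11088 = 44639/4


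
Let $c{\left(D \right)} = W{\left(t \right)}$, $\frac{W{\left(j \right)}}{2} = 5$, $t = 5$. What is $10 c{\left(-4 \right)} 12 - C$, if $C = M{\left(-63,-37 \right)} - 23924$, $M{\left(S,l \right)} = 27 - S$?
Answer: $25034$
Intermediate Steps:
$W{\left(j \right)} = 10$ ($W{\left(j \right)} = 2 \cdot 5 = 10$)
$c{\left(D \right)} = 10$
$C = -23834$ ($C = \left(27 - -63\right) - 23924 = \left(27 + 63\right) - 23924 = 90 - 23924 = -23834$)
$10 c{\left(-4 \right)} 12 - C = 10 \cdot 10 \cdot 12 - -23834 = 100 \cdot 12 + 23834 = 1200 + 23834 = 25034$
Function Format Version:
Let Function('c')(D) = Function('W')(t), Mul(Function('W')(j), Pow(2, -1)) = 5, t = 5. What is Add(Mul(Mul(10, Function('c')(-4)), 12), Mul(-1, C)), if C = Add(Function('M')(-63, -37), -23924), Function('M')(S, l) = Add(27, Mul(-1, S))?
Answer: 25034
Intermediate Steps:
Function('W')(j) = 10 (Function('W')(j) = Mul(2, 5) = 10)
Function('c')(D) = 10
C = -23834 (C = Add(Add(27, Mul(-1, -63)), -23924) = Add(Add(27, 63), -23924) = Add(90, -23924) = -23834)
Add(Mul(Mul(10, Function('c')(-4)), 12), Mul(-1, C)) = Add(Mul(Mul(10, 10), 12), Mul(-1, -23834)) = Add(Mul(100, 12), 23834) = Add(1200, 23834) = 25034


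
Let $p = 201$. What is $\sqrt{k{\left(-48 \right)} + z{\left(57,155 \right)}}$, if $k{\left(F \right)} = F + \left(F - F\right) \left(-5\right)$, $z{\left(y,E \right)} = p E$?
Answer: $\sqrt{31107} \approx 176.37$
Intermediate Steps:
$z{\left(y,E \right)} = 201 E$
$k{\left(F \right)} = F$ ($k{\left(F \right)} = F + 0 \left(-5\right) = F + 0 = F$)
$\sqrt{k{\left(-48 \right)} + z{\left(57,155 \right)}} = \sqrt{-48 + 201 \cdot 155} = \sqrt{-48 + 31155} = \sqrt{31107}$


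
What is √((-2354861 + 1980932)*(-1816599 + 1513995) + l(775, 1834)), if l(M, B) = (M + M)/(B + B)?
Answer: √380594471325109846/1834 ≈ 3.3638e+5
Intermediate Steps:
l(M, B) = M/B (l(M, B) = (2*M)/((2*B)) = (2*M)*(1/(2*B)) = M/B)
√((-2354861 + 1980932)*(-1816599 + 1513995) + l(775, 1834)) = √((-2354861 + 1980932)*(-1816599 + 1513995) + 775/1834) = √(-373929*(-302604) + 775*(1/1834)) = √(113152411116 + 775/1834) = √(207521521987519/1834) = √380594471325109846/1834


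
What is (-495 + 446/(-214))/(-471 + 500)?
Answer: -53188/3103 ≈ -17.141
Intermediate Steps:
(-495 + 446/(-214))/(-471 + 500) = (-495 + 446*(-1/214))/29 = (-495 - 223/107)*(1/29) = -53188/107*1/29 = -53188/3103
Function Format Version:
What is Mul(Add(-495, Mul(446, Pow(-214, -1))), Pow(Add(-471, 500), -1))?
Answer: Rational(-53188, 3103) ≈ -17.141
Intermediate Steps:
Mul(Add(-495, Mul(446, Pow(-214, -1))), Pow(Add(-471, 500), -1)) = Mul(Add(-495, Mul(446, Rational(-1, 214))), Pow(29, -1)) = Mul(Add(-495, Rational(-223, 107)), Rational(1, 29)) = Mul(Rational(-53188, 107), Rational(1, 29)) = Rational(-53188, 3103)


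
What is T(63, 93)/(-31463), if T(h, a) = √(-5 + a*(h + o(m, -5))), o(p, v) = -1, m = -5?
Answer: -√5761/31463 ≈ -0.0024124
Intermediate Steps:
T(h, a) = √(-5 + a*(-1 + h)) (T(h, a) = √(-5 + a*(h - 1)) = √(-5 + a*(-1 + h)))
T(63, 93)/(-31463) = √(-5 - 1*93 + 93*63)/(-31463) = √(-5 - 93 + 5859)*(-1/31463) = √5761*(-1/31463) = -√5761/31463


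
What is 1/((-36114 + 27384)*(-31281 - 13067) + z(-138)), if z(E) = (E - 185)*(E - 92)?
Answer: 1/387232330 ≈ 2.5824e-9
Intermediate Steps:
z(E) = (-185 + E)*(-92 + E)
1/((-36114 + 27384)*(-31281 - 13067) + z(-138)) = 1/((-36114 + 27384)*(-31281 - 13067) + (17020 + (-138)**2 - 277*(-138))) = 1/(-8730*(-44348) + (17020 + 19044 + 38226)) = 1/(387158040 + 74290) = 1/387232330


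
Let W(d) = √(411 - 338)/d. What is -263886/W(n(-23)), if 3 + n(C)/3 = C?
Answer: 20583108*√73/73 ≈ 2.4091e+6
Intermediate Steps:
n(C) = -9 + 3*C
W(d) = √73/d
-263886/W(n(-23)) = -263886*√73*(-9 + 3*(-23))/73 = -263886*√73*(-9 - 69)/73 = -263886*(-78*√73/73) = -(-20583108)*√73/73 = 20583108*√73/73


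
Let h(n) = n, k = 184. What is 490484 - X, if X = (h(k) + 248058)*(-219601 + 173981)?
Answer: 11325290524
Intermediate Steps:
X = -11324800040 (X = (184 + 248058)*(-219601 + 173981) = 248242*(-45620) = -11324800040)
490484 - X = 490484 - 1*(-11324800040) = 490484 + 11324800040 = 11325290524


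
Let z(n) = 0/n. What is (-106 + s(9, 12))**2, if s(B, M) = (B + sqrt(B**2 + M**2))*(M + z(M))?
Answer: 33124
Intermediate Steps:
z(n) = 0
s(B, M) = M*(B + sqrt(B**2 + M**2)) (s(B, M) = (B + sqrt(B**2 + M**2))*(M + 0) = (B + sqrt(B**2 + M**2))*M = M*(B + sqrt(B**2 + M**2)))
(-106 + s(9, 12))**2 = (-106 + 12*(9 + sqrt(9**2 + 12**2)))**2 = (-106 + 12*(9 + sqrt(81 + 144)))**2 = (-106 + 12*(9 + sqrt(225)))**2 = (-106 + 12*(9 + 15))**2 = (-106 + 12*24)**2 = (-106 + 288)**2 = 182**2 = 33124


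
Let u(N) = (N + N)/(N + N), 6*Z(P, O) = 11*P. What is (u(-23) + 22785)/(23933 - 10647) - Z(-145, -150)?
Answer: 10663943/39858 ≈ 267.55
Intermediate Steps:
Z(P, O) = 11*P/6 (Z(P, O) = (11*P)/6 = 11*P/6)
u(N) = 1 (u(N) = (2*N)/((2*N)) = (2*N)*(1/(2*N)) = 1)
(u(-23) + 22785)/(23933 - 10647) - Z(-145, -150) = (1 + 22785)/(23933 - 10647) - 11*(-145)/6 = 22786/13286 - 1*(-1595/6) = 22786*(1/13286) + 1595/6 = 11393/6643 + 1595/6 = 10663943/39858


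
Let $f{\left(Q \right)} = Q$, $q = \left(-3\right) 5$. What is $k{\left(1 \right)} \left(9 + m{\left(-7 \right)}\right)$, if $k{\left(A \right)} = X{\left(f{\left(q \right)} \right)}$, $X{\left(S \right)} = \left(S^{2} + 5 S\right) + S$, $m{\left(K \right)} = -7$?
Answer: $270$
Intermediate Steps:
$q = -15$
$X{\left(S \right)} = S^{2} + 6 S$
$k{\left(A \right)} = 135$ ($k{\left(A \right)} = - 15 \left(6 - 15\right) = \left(-15\right) \left(-9\right) = 135$)
$k{\left(1 \right)} \left(9 + m{\left(-7 \right)}\right) = 135 \left(9 - 7\right) = 135 \cdot 2 = 270$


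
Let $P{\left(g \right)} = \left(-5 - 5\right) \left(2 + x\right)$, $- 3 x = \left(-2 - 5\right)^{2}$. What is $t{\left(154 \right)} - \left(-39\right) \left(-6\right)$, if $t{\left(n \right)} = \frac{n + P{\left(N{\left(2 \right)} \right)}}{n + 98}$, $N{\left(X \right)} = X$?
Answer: $- \frac{44003}{189} \approx -232.82$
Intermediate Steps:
$x = - \frac{49}{3}$ ($x = - \frac{\left(-2 - 5\right)^{2}}{3} = - \frac{\left(-7\right)^{2}}{3} = \left(- \frac{1}{3}\right) 49 = - \frac{49}{3} \approx -16.333$)
$P{\left(g \right)} = \frac{430}{3}$ ($P{\left(g \right)} = \left(-5 - 5\right) \left(2 - \frac{49}{3}\right) = \left(-10\right) \left(- \frac{43}{3}\right) = \frac{430}{3}$)
$t{\left(n \right)} = \frac{\frac{430}{3} + n}{98 + n}$ ($t{\left(n \right)} = \frac{n + \frac{430}{3}}{n + 98} = \frac{\frac{430}{3} + n}{98 + n}$)
$t{\left(154 \right)} - \left(-39\right) \left(-6\right) = \frac{\frac{430}{3} + 154}{98 + 154} - \left(-39\right) \left(-6\right) = \frac{1}{252} \cdot \frac{892}{3} - 234 = \frac{223}{189} - 234 = - \frac{44003}{189}$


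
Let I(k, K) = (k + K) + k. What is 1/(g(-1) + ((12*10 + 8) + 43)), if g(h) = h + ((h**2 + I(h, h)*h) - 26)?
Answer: 1/148 ≈ 0.0067568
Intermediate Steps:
I(k, K) = K + 2*k (I(k, K) = (K + k) + k = K + 2*k)
g(h) = -26 + h + 4*h**2 (g(h) = h + ((h**2 + (h + 2*h)*h) - 26) = h + ((h**2 + (3*h)*h) - 26) = h + ((h**2 + 3*h**2) - 26) = h + (4*h**2 - 26) = h + (-26 + 4*h**2) = -26 + h + 4*h**2)
1/(g(-1) + ((12*10 + 8) + 43)) = 1/((-26 - 1 + 4*(-1)**2) + ((12*10 + 8) + 43)) = 1/((-26 - 1 + 4*1) + ((120 + 8) + 43)) = 1/((-26 - 1 + 4) + (128 + 43)) = 1/(-23 + 171) = 1/148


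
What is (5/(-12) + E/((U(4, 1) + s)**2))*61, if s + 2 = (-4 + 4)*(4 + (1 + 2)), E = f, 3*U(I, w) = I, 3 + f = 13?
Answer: 16165/12 ≈ 1347.1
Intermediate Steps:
f = 10 (f = -3 + 13 = 10)
U(I, w) = I/3
E = 10
s = -2 (s = -2 + (-4 + 4)*(4 + (1 + 2)) = -2 + 0*(4 + 3) = -2 + 0*7 = -2 + 0 = -2)
(5/(-12) + E/((U(4, 1) + s)**2))*61 = (5/(-12) + 10/(((1/3)*4 - 2)**2))*61 = (5*(-1/12) + 10/((4/3 - 2)**2))*61 = (-5/12 + 10/((-2/3)**2))*61 = (-5/12 + 10/(4/9))*61 = (-5/12 + 10*(9/4))*61 = (-5/12 + 45/2)*61 = (265/12)*61 = 16165/12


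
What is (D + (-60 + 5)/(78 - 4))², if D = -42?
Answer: 10004569/5476 ≈ 1827.0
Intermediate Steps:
(D + (-60 + 5)/(78 - 4))² = (-42 + (-60 + 5)/(78 - 4))² = (-42 - 55/74)² = (-3163/74)² = 10004569/5476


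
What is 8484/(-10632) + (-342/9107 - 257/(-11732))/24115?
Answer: -26022941419207/32611467254548 ≈ -0.79797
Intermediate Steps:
8484/(-10632) + (-342/9107 - 257/(-11732))/24115 = 8484*(-1/10632) + (-342*1/9107 - 257*(-1/11732))*(1/24115) = -707/886 + (-342/9107 + 257/11732)*(1/24115) = -707/886 - 238835/15263332*1/24115 = -707/886 - 47767/73615050236 = -26022941419207/32611467254548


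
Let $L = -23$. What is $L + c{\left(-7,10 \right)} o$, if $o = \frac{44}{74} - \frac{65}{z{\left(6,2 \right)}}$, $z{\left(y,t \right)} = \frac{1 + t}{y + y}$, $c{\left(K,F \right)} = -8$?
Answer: $\frac{75933}{37} \approx 2052.2$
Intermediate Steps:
$z{\left(y,t \right)} = \frac{1 + t}{2 y}$
$o = - \frac{9598}{37}$ ($o = \frac{44}{74} - \frac{65}{\frac{1}{2} \cdot \frac{1}{6} \left(1 + 2\right)} = 44 \cdot \frac{1}{74} - \frac{65}{\frac{1}{2} \cdot \frac{1}{6} \cdot 3} = \frac{22}{37} - 65 \frac{1}{\frac{1}{4}} = \frac{22}{37} - 260 = - \frac{9598}{37} \approx -259.41$)
$L + c{\left(-7,10 \right)} o = -23 - - \frac{76784}{37} = -23 + \frac{76784}{37} = \frac{75933}{37}$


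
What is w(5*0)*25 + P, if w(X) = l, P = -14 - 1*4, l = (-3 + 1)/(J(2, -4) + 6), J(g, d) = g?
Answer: -97/4 ≈ -24.250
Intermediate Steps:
l = -¼ (l = (-3 + 1)/(2 + 6) = -2/8 = -2*⅛ = -¼ ≈ -0.25000)
P = -18 (P = -14 - 4 = -18)
w(X) = -¼
w(5*0)*25 + P = -¼*25 - 18 = -25/4 - 18 = -97/4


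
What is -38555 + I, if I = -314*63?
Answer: -58337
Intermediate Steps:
I = -19782
-38555 + I = -38555 - 19782 = -58337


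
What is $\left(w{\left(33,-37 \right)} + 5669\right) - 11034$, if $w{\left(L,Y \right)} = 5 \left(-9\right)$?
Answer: $-5410$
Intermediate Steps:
$w{\left(L,Y \right)} = -45$
$\left(w{\left(33,-37 \right)} + 5669\right) - 11034 = \left(-45 + 5669\right) - 11034 = 5624 - 11034 = -5410$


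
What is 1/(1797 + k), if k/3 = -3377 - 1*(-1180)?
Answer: -1/4794 ≈ -0.00020859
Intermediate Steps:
k = -6591 (k = 3*(-3377 - 1*(-1180)) = 3*(-3377 + 1180) = 3*(-2197) = -6591)
1/(1797 + k) = 1/(1797 - 6591) = 1/(-4794) = -1/4794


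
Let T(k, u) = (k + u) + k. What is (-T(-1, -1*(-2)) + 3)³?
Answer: 27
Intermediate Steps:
T(k, u) = u + 2*k
(-T(-1, -1*(-2)) + 3)³ = (-(-1*(-2) + 2*(-1)) + 3)³ = (-(2 - 2) + 3)³ = (-1*0 + 3)³ = (0 + 3)³ = 3³ = 27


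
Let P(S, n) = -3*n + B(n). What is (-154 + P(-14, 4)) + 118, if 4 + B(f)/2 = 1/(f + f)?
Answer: -223/4 ≈ -55.750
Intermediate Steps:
B(f) = -8 + 1/f (B(f) = -8 + 2/(f + f) = -8 + 2/((2*f)) = -8 + 2*(1/(2*f)) = -8 + 1/f)
P(S, n) = -8 + 1/n - 3*n (P(S, n) = -3*n + (-8 + 1/n) = -8 + 1/n - 3*n)
(-154 + P(-14, 4)) + 118 = (-154 + (-8 + 1/4 - 3*4)) + 118 = (-154 + (-8 + ¼ - 12)) + 118 = (-154 - 79/4) + 118 = -695/4 + 118 = -223/4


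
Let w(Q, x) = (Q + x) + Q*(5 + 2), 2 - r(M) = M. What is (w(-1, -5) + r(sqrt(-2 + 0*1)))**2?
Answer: (11 + I*sqrt(2))**2 ≈ 119.0 + 31.113*I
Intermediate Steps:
r(M) = 2 - M
w(Q, x) = x + 8*Q (w(Q, x) = (Q + x) + Q*7 = (Q + x) + 7*Q = x + 8*Q)
(w(-1, -5) + r(sqrt(-2 + 0*1)))**2 = ((-5 + 8*(-1)) + (2 - sqrt(-2 + 0*1)))**2 = ((-5 - 8) + (2 - sqrt(-2 + 0)))**2 = (-13 + (2 - sqrt(-2)))**2 = (-13 + (2 - I*sqrt(2)))**2 = (-11 - I*sqrt(2))**2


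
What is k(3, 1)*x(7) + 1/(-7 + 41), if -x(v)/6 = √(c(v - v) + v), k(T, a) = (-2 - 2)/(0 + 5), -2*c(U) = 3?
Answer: 1/34 + 12*√22/5 ≈ 11.286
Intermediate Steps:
c(U) = -3/2 (c(U) = -½*3 = -3/2)
k(T, a) = -⅘ (k(T, a) = -4/5 = -4*⅕ = -⅘)
x(v) = -6*√(-3/2 + v)
k(3, 1)*x(7) + 1/(-7 + 41) = -(-12)*√(-6 + 4*7)/5 + 1/(-7 + 41) = -(-12)*√(-6 + 28)/5 + 1/34 = -(-12)*√22/5 + 1/34 = 12*√22/5 + 1/34 = 1/34 + 12*√22/5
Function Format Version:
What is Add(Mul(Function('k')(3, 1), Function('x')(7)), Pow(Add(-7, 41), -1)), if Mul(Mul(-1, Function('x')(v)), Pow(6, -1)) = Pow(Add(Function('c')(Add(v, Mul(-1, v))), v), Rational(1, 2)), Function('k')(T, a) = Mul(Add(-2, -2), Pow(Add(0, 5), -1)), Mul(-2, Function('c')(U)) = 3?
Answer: Add(Rational(1, 34), Mul(Rational(12, 5), Pow(22, Rational(1, 2)))) ≈ 11.286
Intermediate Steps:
Function('c')(U) = Rational(-3, 2) (Function('c')(U) = Mul(Rational(-1, 2), 3) = Rational(-3, 2))
Function('k')(T, a) = Rational(-4, 5) (Function('k')(T, a) = Mul(-4, Pow(5, -1)) = Mul(-4, Rational(1, 5)) = Rational(-4, 5))
Function('x')(v) = Mul(-6, Pow(Add(Rational(-3, 2), v), Rational(1, 2)))
Add(Mul(Function('k')(3, 1), Function('x')(7)), Pow(Add(-7, 41), -1)) = Add(Mul(Rational(-4, 5), Mul(-3, Pow(Add(-6, Mul(4, 7)), Rational(1, 2)))), Pow(Add(-7, 41), -1)) = Add(Mul(Rational(-4, 5), Mul(-3, Pow(Add(-6, 28), Rational(1, 2)))), Pow(34, -1)) = Add(Mul(Rational(-4, 5), Mul(-3, Pow(22, Rational(1, 2)))), Rational(1, 34)) = Add(Mul(Rational(12, 5), Pow(22, Rational(1, 2))), Rational(1, 34)) = Add(Rational(1, 34), Mul(Rational(12, 5), Pow(22, Rational(1, 2))))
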